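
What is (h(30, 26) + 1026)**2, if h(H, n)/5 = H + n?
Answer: 1705636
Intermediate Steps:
h(H, n) = 5*H + 5*n (h(H, n) = 5*(H + n) = 5*H + 5*n)
(h(30, 26) + 1026)**2 = ((5*30 + 5*26) + 1026)**2 = ((150 + 130) + 1026)**2 = (280 + 1026)**2 = 1306**2 = 1705636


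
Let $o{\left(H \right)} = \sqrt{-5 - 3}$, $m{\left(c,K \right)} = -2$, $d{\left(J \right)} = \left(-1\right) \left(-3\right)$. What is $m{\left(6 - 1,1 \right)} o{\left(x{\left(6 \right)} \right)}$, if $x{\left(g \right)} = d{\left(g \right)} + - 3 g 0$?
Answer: $- 4 i \sqrt{2} \approx - 5.6569 i$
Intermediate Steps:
$d{\left(J \right)} = 3$
$x{\left(g \right)} = 3$ ($x{\left(g \right)} = 3 + - 3 g 0 = 3 + 0 = 3$)
$o{\left(H \right)} = 2 i \sqrt{2}$ ($o{\left(H \right)} = \sqrt{-8} = 2 i \sqrt{2}$)
$m{\left(6 - 1,1 \right)} o{\left(x{\left(6 \right)} \right)} = - 2 \cdot 2 i \sqrt{2} = - 4 i \sqrt{2}$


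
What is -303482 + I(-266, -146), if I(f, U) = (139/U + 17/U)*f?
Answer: -22133438/73 ≈ -3.0320e+5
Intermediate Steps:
I(f, U) = 156*f/U (I(f, U) = (156/U)*f = 156*f/U)
-303482 + I(-266, -146) = -303482 + 156*(-266)/(-146) = -303482 + 156*(-266)*(-1/146) = -303482 + 20748/73 = -22133438/73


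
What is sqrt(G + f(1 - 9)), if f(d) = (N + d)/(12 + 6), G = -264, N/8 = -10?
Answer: 22*I*sqrt(5)/3 ≈ 16.398*I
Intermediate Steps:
N = -80 (N = 8*(-10) = -80)
f(d) = -40/9 + d/18 (f(d) = (-80 + d)/(12 + 6) = (-80 + d)/18 = (-80 + d)*(1/18) = -40/9 + d/18)
sqrt(G + f(1 - 9)) = sqrt(-264 + (-40/9 + (1 - 9)/18)) = sqrt(-264 + (-40/9 + (1/18)*(-8))) = sqrt(-264 + (-40/9 - 4/9)) = sqrt(-264 - 44/9) = sqrt(-2420/9) = 22*I*sqrt(5)/3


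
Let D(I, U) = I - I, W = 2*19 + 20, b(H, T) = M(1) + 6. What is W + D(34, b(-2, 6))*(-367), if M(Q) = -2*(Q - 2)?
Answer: 58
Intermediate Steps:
M(Q) = 4 - 2*Q (M(Q) = -2*(-2 + Q) = 4 - 2*Q)
b(H, T) = 8 (b(H, T) = (4 - 2*1) + 6 = (4 - 2) + 6 = 2 + 6 = 8)
W = 58 (W = 38 + 20 = 58)
D(I, U) = 0
W + D(34, b(-2, 6))*(-367) = 58 + 0*(-367) = 58 + 0 = 58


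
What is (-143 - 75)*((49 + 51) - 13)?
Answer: -18966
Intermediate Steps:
(-143 - 75)*((49 + 51) - 13) = -218*(100 - 13) = -218*87 = -18966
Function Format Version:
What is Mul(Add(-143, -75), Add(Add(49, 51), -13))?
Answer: -18966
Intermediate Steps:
Mul(Add(-143, -75), Add(Add(49, 51), -13)) = Mul(-218, Add(100, -13)) = Mul(-218, 87) = -18966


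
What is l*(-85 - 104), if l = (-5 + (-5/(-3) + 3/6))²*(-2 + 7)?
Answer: -30345/4 ≈ -7586.3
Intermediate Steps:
l = 1445/36 (l = (-5 + (-5*(-⅓) + 3*(⅙)))²*5 = (-5 + (5/3 + ½))²*5 = (-5 + 13/6)²*5 = (-17/6)²*5 = (289/36)*5 = 1445/36 ≈ 40.139)
l*(-85 - 104) = 1445*(-85 - 104)/36 = (1445/36)*(-189) = -30345/4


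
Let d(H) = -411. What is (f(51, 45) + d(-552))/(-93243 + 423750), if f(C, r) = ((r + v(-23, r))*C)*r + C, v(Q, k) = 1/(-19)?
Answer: 217010/697737 ≈ 0.31102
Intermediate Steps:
v(Q, k) = -1/19
f(C, r) = C + C*r*(-1/19 + r) (f(C, r) = ((r - 1/19)*C)*r + C = ((-1/19 + r)*C)*r + C = (C*(-1/19 + r))*r + C = C*r*(-1/19 + r) + C = C + C*r*(-1/19 + r))
(f(51, 45) + d(-552))/(-93243 + 423750) = ((1/19)*51*(19 - 1*45 + 19*45**2) - 411)/(-93243 + 423750) = ((1/19)*51*(19 - 45 + 19*2025) - 411)/330507 = ((1/19)*51*(19 - 45 + 38475) - 411)*(1/330507) = ((1/19)*51*38449 - 411)*(1/330507) = (1960899/19 - 411)*(1/330507) = (1953090/19)*(1/330507) = 217010/697737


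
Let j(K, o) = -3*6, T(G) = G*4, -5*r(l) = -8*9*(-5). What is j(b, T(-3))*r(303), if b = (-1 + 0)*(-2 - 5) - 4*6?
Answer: 1296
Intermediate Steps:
r(l) = -72 (r(l) = -(-8*9)*(-5)/5 = -(-72)*(-5)/5 = -1/5*360 = -72)
T(G) = 4*G
b = -17 (b = -1*(-7) - 24 = 7 - 24 = -17)
j(K, o) = -18
j(b, T(-3))*r(303) = -18*(-72) = 1296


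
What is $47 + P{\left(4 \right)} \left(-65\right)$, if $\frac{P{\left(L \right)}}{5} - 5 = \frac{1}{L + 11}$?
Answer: $- \frac{4799}{3} \approx -1599.7$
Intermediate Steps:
$P{\left(L \right)} = 25 + \frac{5}{11 + L}$ ($P{\left(L \right)} = 25 + \frac{5}{L + 11} = 25 + \frac{5}{11 + L}$)
$47 + P{\left(4 \right)} \left(-65\right) = 47 + \frac{5 \left(56 + 5 \cdot 4\right)}{11 + 4} \left(-65\right) = 47 + \frac{5 \left(56 + 20\right)}{15} \left(-65\right) = 47 + 5 \cdot \frac{1}{15} \cdot 76 \left(-65\right) = 47 + \frac{76}{3} \left(-65\right) = 47 - \frac{4940}{3} = - \frac{4799}{3}$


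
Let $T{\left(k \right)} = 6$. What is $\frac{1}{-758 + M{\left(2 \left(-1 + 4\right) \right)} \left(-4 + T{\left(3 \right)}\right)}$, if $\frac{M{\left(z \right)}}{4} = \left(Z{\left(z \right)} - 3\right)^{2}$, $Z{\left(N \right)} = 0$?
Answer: $- \frac{1}{686} \approx -0.0014577$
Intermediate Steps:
$M{\left(z \right)} = 36$ ($M{\left(z \right)} = 4 \left(0 - 3\right)^{2} = 4 \left(-3\right)^{2} = 4 \cdot 9 = 36$)
$\frac{1}{-758 + M{\left(2 \left(-1 + 4\right) \right)} \left(-4 + T{\left(3 \right)}\right)} = \frac{1}{-758 + 36 \left(-4 + 6\right)} = \frac{1}{-758 + 36 \cdot 2} = \frac{1}{-758 + 72} = \frac{1}{-686} = - \frac{1}{686}$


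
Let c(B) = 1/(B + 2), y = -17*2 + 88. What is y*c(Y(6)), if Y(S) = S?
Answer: 27/4 ≈ 6.7500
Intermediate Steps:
y = 54 (y = -34 + 88 = 54)
c(B) = 1/(2 + B)
y*c(Y(6)) = 54/(2 + 6) = 54/8 = 54*(1/8) = 27/4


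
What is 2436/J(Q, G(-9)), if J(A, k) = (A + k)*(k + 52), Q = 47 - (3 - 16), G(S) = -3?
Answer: 116/133 ≈ 0.87218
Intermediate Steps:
Q = 60 (Q = 47 - 1*(-13) = 47 + 13 = 60)
J(A, k) = (52 + k)*(A + k) (J(A, k) = (A + k)*(52 + k) = (52 + k)*(A + k))
2436/J(Q, G(-9)) = 2436/((-3)² + 52*60 + 52*(-3) + 60*(-3)) = 2436/(9 + 3120 - 156 - 180) = 2436/2793 = 2436*(1/2793) = 116/133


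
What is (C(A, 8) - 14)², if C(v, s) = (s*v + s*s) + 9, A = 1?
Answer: 4489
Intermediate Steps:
C(v, s) = 9 + s² + s*v (C(v, s) = (s*v + s²) + 9 = (s² + s*v) + 9 = 9 + s² + s*v)
(C(A, 8) - 14)² = ((9 + 8² + 8*1) - 14)² = ((9 + 64 + 8) - 14)² = (81 - 14)² = 67² = 4489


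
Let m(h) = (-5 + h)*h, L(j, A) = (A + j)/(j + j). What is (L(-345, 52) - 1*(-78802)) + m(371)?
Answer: 148066013/690 ≈ 2.1459e+5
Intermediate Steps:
L(j, A) = (A + j)/(2*j) (L(j, A) = (A + j)/((2*j)) = (A + j)*(1/(2*j)) = (A + j)/(2*j))
m(h) = h*(-5 + h)
(L(-345, 52) - 1*(-78802)) + m(371) = ((½)*(52 - 345)/(-345) - 1*(-78802)) + 371*(-5 + 371) = ((½)*(-1/345)*(-293) + 78802) + 371*366 = (293/690 + 78802) + 135786 = 54373673/690 + 135786 = 148066013/690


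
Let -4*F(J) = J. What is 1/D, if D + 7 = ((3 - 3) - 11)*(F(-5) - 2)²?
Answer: -16/211 ≈ -0.075829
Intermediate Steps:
F(J) = -J/4
D = -211/16 (D = -7 + ((3 - 3) - 11)*(-¼*(-5) - 2)² = -7 + (0 - 11)*(5/4 - 2)² = -7 - 11*(-¾)² = -7 - 11*9/16 = -7 - 99/16 = -211/16 ≈ -13.188)
1/D = 1/(-211/16) = -16/211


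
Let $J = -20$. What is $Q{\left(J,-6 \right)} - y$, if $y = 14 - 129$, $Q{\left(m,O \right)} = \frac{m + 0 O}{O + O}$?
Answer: $\frac{350}{3} \approx 116.67$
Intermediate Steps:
$Q{\left(m,O \right)} = \frac{m}{2 O}$ ($Q{\left(m,O \right)} = \frac{m + 0}{2 O} = m \frac{1}{2 O} = \frac{m}{2 O}$)
$y = -115$ ($y = 14 - 129 = -115$)
$Q{\left(J,-6 \right)} - y = \frac{1}{2} \left(-20\right) \frac{1}{-6} - -115 = \frac{1}{2} \left(-20\right) \left(- \frac{1}{6}\right) + 115 = \frac{5}{3} + 115 = \frac{350}{3}$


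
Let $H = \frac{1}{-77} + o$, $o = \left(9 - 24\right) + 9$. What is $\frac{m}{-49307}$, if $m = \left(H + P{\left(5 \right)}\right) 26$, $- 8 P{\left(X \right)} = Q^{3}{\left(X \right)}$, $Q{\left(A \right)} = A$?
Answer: $\frac{173277}{15186556} \approx 0.01141$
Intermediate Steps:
$o = -6$ ($o = -15 + 9 = -6$)
$P{\left(X \right)} = - \frac{X^{3}}{8}$
$H = - \frac{463}{77}$ ($H = \frac{1}{-77} - 6 = - \frac{1}{77} - 6 = - \frac{463}{77} \approx -6.013$)
$m = - \frac{173277}{308}$ ($m = \left(- \frac{463}{77} - \frac{5^{3}}{8}\right) 26 = \left(- \frac{463}{77} - \frac{125}{8}\right) 26 = \left(- \frac{13329}{616}\right) 26 = - \frac{173277}{308} \approx -562.59$)
$\frac{m}{-49307} = - \frac{173277}{308 \left(-49307\right)} = \left(- \frac{173277}{308}\right) \left(- \frac{1}{49307}\right) = \frac{173277}{15186556}$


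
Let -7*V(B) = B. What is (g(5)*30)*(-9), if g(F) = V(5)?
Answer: 1350/7 ≈ 192.86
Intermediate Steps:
V(B) = -B/7
g(F) = -5/7 (g(F) = -⅐*5 = -5/7)
(g(5)*30)*(-9) = -5/7*30*(-9) = -150/7*(-9) = 1350/7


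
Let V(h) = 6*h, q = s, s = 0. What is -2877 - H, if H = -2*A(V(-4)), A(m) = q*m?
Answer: -2877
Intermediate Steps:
q = 0
A(m) = 0 (A(m) = 0*m = 0)
H = 0 (H = -2*0 = 0)
-2877 - H = -2877 - 1*0 = -2877 + 0 = -2877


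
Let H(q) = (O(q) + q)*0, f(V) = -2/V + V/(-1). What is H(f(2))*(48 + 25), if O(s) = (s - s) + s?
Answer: 0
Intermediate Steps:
O(s) = s (O(s) = 0 + s = s)
f(V) = -V - 2/V (f(V) = -2/V + V*(-1) = -2/V - V = -V - 2/V)
H(q) = 0 (H(q) = (q + q)*0 = (2*q)*0 = 0)
H(f(2))*(48 + 25) = 0*(48 + 25) = 0*73 = 0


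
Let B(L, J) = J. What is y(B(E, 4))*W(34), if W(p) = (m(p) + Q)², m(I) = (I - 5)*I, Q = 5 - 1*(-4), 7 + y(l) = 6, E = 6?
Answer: -990025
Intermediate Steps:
y(l) = -1 (y(l) = -7 + 6 = -1)
Q = 9 (Q = 5 + 4 = 9)
m(I) = I*(-5 + I) (m(I) = (-5 + I)*I = I*(-5 + I))
W(p) = (9 + p*(-5 + p))² (W(p) = (p*(-5 + p) + 9)² = (9 + p*(-5 + p))²)
y(B(E, 4))*W(34) = -(9 + 34*(-5 + 34))² = -(9 + 34*29)² = -(9 + 986)² = -1*995² = -1*990025 = -990025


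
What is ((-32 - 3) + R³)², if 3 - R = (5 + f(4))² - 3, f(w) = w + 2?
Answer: 2313167228100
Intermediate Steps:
f(w) = 2 + w
R = -115 (R = 3 - ((5 + (2 + 4))² - 3) = 3 - ((5 + 6)² - 3) = 3 - (11² - 3) = 3 - (121 - 3) = 3 - 1*118 = 3 - 118 = -115)
((-32 - 3) + R³)² = ((-32 - 3) + (-115)³)² = (-35 - 1520875)² = (-1520910)² = 2313167228100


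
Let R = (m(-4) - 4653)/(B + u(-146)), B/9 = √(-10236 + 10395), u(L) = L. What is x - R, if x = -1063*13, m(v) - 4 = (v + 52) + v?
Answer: -117263233/8437 - 41445*√159/8437 ≈ -13961.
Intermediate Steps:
m(v) = 56 + 2*v (m(v) = 4 + ((v + 52) + v) = 4 + ((52 + v) + v) = 4 + (52 + 2*v) = 56 + 2*v)
B = 9*√159 (B = 9*√(-10236 + 10395) = 9*√159 ≈ 113.49)
R = -4605/(-146 + 9*√159) (R = ((56 + 2*(-4)) - 4653)/(9*√159 - 146) = ((56 - 8) - 4653)/(-146 + 9*√159) = (48 - 4653)/(-146 + 9*√159) = -4605/(-146 + 9*√159) ≈ 141.63)
x = -13819
x - R = -13819 - (672330/8437 + 41445*√159/8437) = -13819 + (-672330/8437 - 41445*√159/8437) = -117263233/8437 - 41445*√159/8437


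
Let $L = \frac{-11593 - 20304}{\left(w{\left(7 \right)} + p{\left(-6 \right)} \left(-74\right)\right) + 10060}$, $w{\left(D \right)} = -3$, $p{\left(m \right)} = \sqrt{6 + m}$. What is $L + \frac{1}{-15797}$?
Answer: $- \frac{503886966}{158870429} \approx -3.1717$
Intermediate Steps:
$L = - \frac{31897}{10057}$ ($L = \frac{-11593 - 20304}{\left(-3 + \sqrt{6 - 6} \left(-74\right)\right) + 10060} = - \frac{31897}{\left(-3 + \sqrt{0} \left(-74\right)\right) + 10060} = - \frac{31897}{\left(-3 + 0 \left(-74\right)\right) + 10060} = - \frac{31897}{\left(-3 + 0\right) + 10060} = - \frac{31897}{-3 + 10060} = - \frac{31897}{10057} \approx -3.1716$)
$L + \frac{1}{-15797} = - \frac{31897}{10057} + \frac{1}{-15797} = - \frac{31897}{10057} - \frac{1}{15797} = - \frac{503886966}{158870429}$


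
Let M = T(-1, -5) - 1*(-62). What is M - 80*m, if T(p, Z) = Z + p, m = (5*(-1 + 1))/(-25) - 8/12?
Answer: 328/3 ≈ 109.33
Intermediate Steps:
m = -2/3 (m = (5*0)*(-1/25) - 8*1/12 = 0*(-1/25) - 2/3 = 0 - 2/3 = -2/3 ≈ -0.66667)
M = 56 (M = (-5 - 1) - 1*(-62) = -6 + 62 = 56)
M - 80*m = 56 - 80*(-2/3) = 56 + 160/3 = 328/3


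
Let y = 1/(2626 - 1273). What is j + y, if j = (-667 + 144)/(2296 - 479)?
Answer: -705802/2458401 ≈ -0.28710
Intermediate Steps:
y = 1/1353 ≈ 0.00073910
j = -523/1817 ≈ -0.28784
j + y = -523/1817 + 1/1353 = -705802/2458401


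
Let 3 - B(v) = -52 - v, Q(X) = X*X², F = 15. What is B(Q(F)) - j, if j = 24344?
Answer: -20914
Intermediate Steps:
Q(X) = X³
B(v) = 55 + v (B(v) = 3 - (-52 - v) = 3 + (52 + v) = 55 + v)
B(Q(F)) - j = (55 + 15³) - 1*24344 = (55 + 3375) - 24344 = 3430 - 24344 = -20914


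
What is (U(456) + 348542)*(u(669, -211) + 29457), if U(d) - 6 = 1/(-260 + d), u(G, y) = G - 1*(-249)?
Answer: 2075080548375/196 ≈ 1.0587e+10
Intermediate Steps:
u(G, y) = 249 + G (u(G, y) = G + 249 = 249 + G)
U(d) = 6 + 1/(-260 + d)
(U(456) + 348542)*(u(669, -211) + 29457) = ((-1559 + 6*456)/(-260 + 456) + 348542)*((249 + 669) + 29457) = ((-1559 + 2736)/196 + 348542)*(918 + 29457) = ((1/196)*1177 + 348542)*30375 = (1177/196 + 348542)*30375 = (68315409/196)*30375 = 2075080548375/196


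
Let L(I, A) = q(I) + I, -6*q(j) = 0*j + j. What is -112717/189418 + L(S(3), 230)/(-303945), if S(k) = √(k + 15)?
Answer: -112717/189418 - √2/121578 ≈ -0.59508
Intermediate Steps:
q(j) = -j/6 (q(j) = -(0*j + j)/6 = -(0 + j)/6 = -j/6)
S(k) = √(15 + k)
L(I, A) = 5*I/6 (L(I, A) = -I/6 + I = 5*I/6)
-112717/189418 + L(S(3), 230)/(-303945) = -112717/189418 + (5*√(15 + 3)/6)/(-303945) = -112717*1/189418 + (5*√18/6)*(-1/303945) = -112717/189418 + (5*(3*√2)/6)*(-1/303945) = -112717/189418 + (5*√2/2)*(-1/303945) = -112717/189418 - √2/121578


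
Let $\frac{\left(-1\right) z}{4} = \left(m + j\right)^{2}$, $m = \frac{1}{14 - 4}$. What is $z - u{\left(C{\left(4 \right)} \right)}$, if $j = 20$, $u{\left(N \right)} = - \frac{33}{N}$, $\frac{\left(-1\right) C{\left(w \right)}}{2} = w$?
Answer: $- \frac{324033}{200} \approx -1620.2$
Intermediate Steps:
$C{\left(w \right)} = - 2 w$
$m = \frac{1}{10} \approx 0.1$
$z = - \frac{40401}{25}$ ($z = - 4 \left(\frac{1}{10} + 20\right)^{2} = - 4 \left(\frac{201}{10}\right)^{2} = \left(-4\right) \frac{40401}{100} = - \frac{40401}{25} \approx -1616.0$)
$z - u{\left(C{\left(4 \right)} \right)} = - \frac{40401}{25} - - \frac{33}{\left(-2\right) 4} = - \frac{40401}{25} - - \frac{33}{-8} = - \frac{40401}{25} - \left(-33\right) \left(- \frac{1}{8}\right) = - \frac{40401}{25} - \frac{33}{8} = - \frac{324033}{200}$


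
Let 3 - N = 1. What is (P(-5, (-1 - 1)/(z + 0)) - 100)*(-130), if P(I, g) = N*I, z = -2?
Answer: 14300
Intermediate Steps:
N = 2 (N = 3 - 1*1 = 3 - 1 = 2)
P(I, g) = 2*I
(P(-5, (-1 - 1)/(z + 0)) - 100)*(-130) = (2*(-5) - 100)*(-130) = (-10 - 100)*(-130) = -110*(-130) = 14300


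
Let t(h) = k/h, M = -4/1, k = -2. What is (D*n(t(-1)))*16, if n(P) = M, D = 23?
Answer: -1472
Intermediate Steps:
M = -4 (M = -4*1 = -4)
t(h) = -2/h
n(P) = -4
(D*n(t(-1)))*16 = (23*(-4))*16 = -92*16 = -1472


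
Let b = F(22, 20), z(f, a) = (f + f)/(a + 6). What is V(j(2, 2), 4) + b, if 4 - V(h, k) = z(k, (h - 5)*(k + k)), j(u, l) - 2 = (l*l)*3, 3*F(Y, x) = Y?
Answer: 146/13 ≈ 11.231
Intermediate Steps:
z(f, a) = 2*f/(6 + a) (z(f, a) = (2*f)/(6 + a) = 2*f/(6 + a))
F(Y, x) = Y/3
j(u, l) = 2 + 3*l**2 (j(u, l) = 2 + (l*l)*3 = 2 + l**2*3 = 2 + 3*l**2)
b = 22/3 (b = (1/3)*22 = 22/3 ≈ 7.3333)
V(h, k) = 4 - 2*k/(6 + 2*k*(-5 + h)) (V(h, k) = 4 - 2*k/(6 + (h - 5)*(k + k)) = 4 - 2*k/(6 + (-5 + h)*(2*k)) = 4 - 2*k/(6 + 2*k*(-5 + h)))
V(j(2, 2), 4) + b = (12 - 1*4 + 4*4*(-5 + (2 + 3*2**2)))/(3 + 4*(-5 + (2 + 3*2**2))) + 22/3 = (12 - 4 + 4*4*(-5 + (2 + 3*4)))/(3 + 4*(-5 + (2 + 3*4))) + 22/3 = (12 - 4 + 4*4*(-5 + (2 + 12)))/(3 + 4*(-5 + (2 + 12))) + 22/3 = (12 - 4 + 4*4*(-5 + 14))/(3 + 4*(-5 + 14)) + 22/3 = (12 - 4 + 4*4*9)/(3 + 4*9) + 22/3 = (12 - 4 + 144)/(3 + 36) + 22/3 = 152/39 + 22/3 = 146/13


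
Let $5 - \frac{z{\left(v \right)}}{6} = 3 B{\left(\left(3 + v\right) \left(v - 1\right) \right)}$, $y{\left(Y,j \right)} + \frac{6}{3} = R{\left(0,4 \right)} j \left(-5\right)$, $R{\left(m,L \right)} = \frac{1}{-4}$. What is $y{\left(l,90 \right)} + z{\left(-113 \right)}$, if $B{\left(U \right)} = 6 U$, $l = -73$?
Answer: $- \frac{2708359}{2} \approx -1.3542 \cdot 10^{6}$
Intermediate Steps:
$R{\left(m,L \right)} = - \frac{1}{4}$
$y{\left(Y,j \right)} = -2 + \frac{5 j}{4}$ ($y{\left(Y,j \right)} = -2 + - \frac{j}{4} \left(-5\right) = -2 + \frac{5 j}{4}$)
$z{\left(v \right)} = 30 - 108 \left(-1 + v\right) \left(3 + v\right)$ ($z{\left(v \right)} = 30 - 6 \cdot 3 \cdot 6 \left(3 + v\right) \left(v - 1\right) = 30 - 6 \cdot 3 \cdot 6 \left(3 + v\right) \left(-1 + v\right) = 30 - 6 \cdot 3 \cdot 6 \left(-1 + v\right) \left(3 + v\right) = 30 - 6 \cdot 18 \left(-1 + v\right) \left(3 + v\right) = 30 - 108 \left(-1 + v\right) \left(3 + v\right)$)
$y{\left(l,90 \right)} + z{\left(-113 \right)} = \left(-2 + \frac{5}{4} \cdot 90\right) - \left(-24762 + 1379052\right) = \left(-2 + \frac{225}{2}\right) + \left(354 + 24408 - 1379052\right) = \frac{221}{2} + \left(354 + 24408 - 1379052\right) = \frac{221}{2} - 1354290 = - \frac{2708359}{2}$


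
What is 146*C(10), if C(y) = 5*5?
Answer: 3650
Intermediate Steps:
C(y) = 25
146*C(10) = 146*25 = 3650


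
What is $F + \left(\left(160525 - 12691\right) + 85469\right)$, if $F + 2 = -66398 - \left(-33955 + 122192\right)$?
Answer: $78666$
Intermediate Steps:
$F = -154637$ ($F = -2 - 154635 = -154637$)
$F + \left(\left(160525 - 12691\right) + 85469\right) = -154637 + \left(\left(160525 - 12691\right) + 85469\right) = -154637 + \left(147834 + 85469\right) = -154637 + 233303 = 78666$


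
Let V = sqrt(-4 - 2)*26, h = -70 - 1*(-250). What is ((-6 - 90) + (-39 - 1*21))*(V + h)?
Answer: -28080 - 4056*I*sqrt(6) ≈ -28080.0 - 9935.1*I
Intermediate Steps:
h = 180 (h = -70 + 250 = 180)
V = 26*I*sqrt(6) (V = sqrt(-6)*26 = (I*sqrt(6))*26 = 26*I*sqrt(6) ≈ 63.687*I)
((-6 - 90) + (-39 - 1*21))*(V + h) = ((-6 - 90) + (-39 - 1*21))*(26*I*sqrt(6) + 180) = (-96 + (-39 - 21))*(180 + 26*I*sqrt(6)) = (-96 - 60)*(180 + 26*I*sqrt(6)) = -156*(180 + 26*I*sqrt(6)) = -28080 - 4056*I*sqrt(6)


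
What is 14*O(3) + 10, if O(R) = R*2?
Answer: 94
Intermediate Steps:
O(R) = 2*R
14*O(3) + 10 = 14*(2*3) + 10 = 14*6 + 10 = 84 + 10 = 94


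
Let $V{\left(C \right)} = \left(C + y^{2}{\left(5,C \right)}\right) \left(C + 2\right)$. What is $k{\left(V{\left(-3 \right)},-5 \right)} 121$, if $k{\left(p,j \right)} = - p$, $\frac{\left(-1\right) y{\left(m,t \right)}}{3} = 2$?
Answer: $3993$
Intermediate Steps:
$y{\left(m,t \right)} = -6$ ($y{\left(m,t \right)} = \left(-3\right) 2 = -6$)
$V{\left(C \right)} = \left(2 + C\right) \left(36 + C\right)$ ($V{\left(C \right)} = \left(C + \left(-6\right)^{2}\right) \left(C + 2\right) = \left(C + 36\right) \left(2 + C\right) = \left(36 + C\right) \left(2 + C\right) = \left(2 + C\right) \left(36 + C\right)$)
$k{\left(V{\left(-3 \right)},-5 \right)} 121 = - (72 + \left(-3\right)^{2} + 38 \left(-3\right)) 121 = - (72 + 9 - 114) 121 = \left(-1\right) \left(-33\right) 121 = 33 \cdot 121 = 3993$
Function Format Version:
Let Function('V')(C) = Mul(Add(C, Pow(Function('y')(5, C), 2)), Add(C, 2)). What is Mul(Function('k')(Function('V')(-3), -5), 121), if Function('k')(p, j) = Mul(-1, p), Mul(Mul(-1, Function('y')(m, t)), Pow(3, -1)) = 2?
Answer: 3993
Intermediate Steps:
Function('y')(m, t) = -6 (Function('y')(m, t) = Mul(-3, 2) = -6)
Function('V')(C) = Mul(Add(2, C), Add(36, C)) (Function('V')(C) = Mul(Add(C, Pow(-6, 2)), Add(C, 2)) = Mul(Add(C, 36), Add(2, C)) = Mul(Add(36, C), Add(2, C)) = Mul(Add(2, C), Add(36, C)))
Mul(Function('k')(Function('V')(-3), -5), 121) = Mul(Mul(-1, Add(72, Pow(-3, 2), Mul(38, -3))), 121) = Mul(Mul(-1, Add(72, 9, -114)), 121) = Mul(Mul(-1, -33), 121) = Mul(33, 121) = 3993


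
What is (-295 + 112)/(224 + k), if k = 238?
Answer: -61/154 ≈ -0.39610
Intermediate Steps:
(-295 + 112)/(224 + k) = (-295 + 112)/(224 + 238) = -183/462 = -183*1/462 = -61/154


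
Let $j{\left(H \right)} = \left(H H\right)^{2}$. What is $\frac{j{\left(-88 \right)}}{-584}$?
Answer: $- \frac{7496192}{73} \approx -1.0269 \cdot 10^{5}$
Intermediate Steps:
$j{\left(H \right)} = H^{4}$ ($j{\left(H \right)} = \left(H^{2}\right)^{2} = H^{4}$)
$\frac{j{\left(-88 \right)}}{-584} = \frac{\left(-88\right)^{4}}{-584} = 59969536 \left(- \frac{1}{584}\right) = - \frac{7496192}{73}$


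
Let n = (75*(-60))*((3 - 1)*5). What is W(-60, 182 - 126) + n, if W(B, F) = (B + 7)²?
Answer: -42191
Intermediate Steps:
n = -45000 (n = -9000*5 = -4500*10 = -45000)
W(B, F) = (7 + B)²
W(-60, 182 - 126) + n = (7 - 60)² - 45000 = (-53)² - 45000 = 2809 - 45000 = -42191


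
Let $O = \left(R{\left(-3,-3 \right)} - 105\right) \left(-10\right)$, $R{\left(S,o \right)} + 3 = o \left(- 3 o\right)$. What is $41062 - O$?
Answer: $39712$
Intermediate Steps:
$R{\left(S,o \right)} = -3 - 3 o^{2}$ ($R{\left(S,o \right)} = -3 + o \left(- 3 o\right) = -3 - 3 o^{2}$)
$O = 1350$ ($O = \left(\left(-3 - 3 \left(-3\right)^{2}\right) - 105\right) \left(-10\right) = \left(\left(-3 - 27\right) - 105\right) \left(-10\right) = \left(-30 - 105\right) \left(-10\right) = \left(-135\right) \left(-10\right) = 1350$)
$41062 - O = 41062 - 1350 = 39712$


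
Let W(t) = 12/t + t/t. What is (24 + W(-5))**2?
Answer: 12769/25 ≈ 510.76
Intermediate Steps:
W(t) = 1 + 12/t (W(t) = 12/t + 1 = 1 + 12/t)
(24 + W(-5))**2 = (24 + (12 - 5)/(-5))**2 = (24 - 1/5*7)**2 = (24 - 7/5)**2 = (113/5)**2 = 12769/25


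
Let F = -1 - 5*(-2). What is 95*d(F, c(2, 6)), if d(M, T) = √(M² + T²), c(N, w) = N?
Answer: 95*√85 ≈ 875.86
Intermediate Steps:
F = 9 (F = -1 + 10 = 9)
95*d(F, c(2, 6)) = 95*√(9² + 2²) = 95*√(81 + 4) = 95*√85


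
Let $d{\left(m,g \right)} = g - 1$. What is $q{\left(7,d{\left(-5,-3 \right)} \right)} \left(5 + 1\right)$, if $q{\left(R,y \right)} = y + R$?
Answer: $18$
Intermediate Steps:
$d{\left(m,g \right)} = -1 + g$
$q{\left(R,y \right)} = R + y$
$q{\left(7,d{\left(-5,-3 \right)} \right)} \left(5 + 1\right) = \left(7 - 4\right) \left(5 + 1\right) = \left(7 - 4\right) 6 = 3 \cdot 6 = 18$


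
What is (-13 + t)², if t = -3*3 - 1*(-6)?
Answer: 256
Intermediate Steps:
t = -3 (t = -9 + 6 = -3)
(-13 + t)² = (-13 - 3)² = (-16)² = 256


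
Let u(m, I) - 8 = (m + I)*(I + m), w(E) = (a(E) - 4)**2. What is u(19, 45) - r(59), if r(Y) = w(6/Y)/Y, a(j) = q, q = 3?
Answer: 242135/59 ≈ 4104.0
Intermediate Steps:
a(j) = 3
w(E) = 1 (w(E) = (3 - 4)**2 = (-1)**2 = 1)
u(m, I) = 8 + (I + m)**2 (u(m, I) = 8 + (m + I)*(I + m) = 8 + (I + m)*(I + m) = 8 + (I + m)**2)
r(Y) = 1/Y
u(19, 45) - r(59) = (8 + (45 + 19)**2) - 1/59 = (8 + 64**2) - 1*1/59 = (8 + 4096) - 1/59 = 4104 - 1/59 = 242135/59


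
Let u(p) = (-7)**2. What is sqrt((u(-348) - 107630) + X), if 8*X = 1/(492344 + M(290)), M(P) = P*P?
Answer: I*sqrt(1181746824943602)/104808 ≈ 328.0*I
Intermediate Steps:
u(p) = 49
M(P) = P**2
X = 1/4611552 (X = 1/(8*(492344 + 290**2)) = 1/(8*(492344 + 84100)) = (1/8)/576444 = (1/8)*(1/576444) = 1/4611552 ≈ 2.1685e-7)
sqrt((u(-348) - 107630) + X) = sqrt((49 - 107630) + 1/4611552) = sqrt(-107581 + 1/4611552) = sqrt(-496115375711/4611552) = I*sqrt(1181746824943602)/104808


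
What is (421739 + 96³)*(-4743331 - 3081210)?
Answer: -10222567202975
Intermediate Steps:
(421739 + 96³)*(-4743331 - 3081210) = (421739 + 884736)*(-7824541) = 1306475*(-7824541) = -10222567202975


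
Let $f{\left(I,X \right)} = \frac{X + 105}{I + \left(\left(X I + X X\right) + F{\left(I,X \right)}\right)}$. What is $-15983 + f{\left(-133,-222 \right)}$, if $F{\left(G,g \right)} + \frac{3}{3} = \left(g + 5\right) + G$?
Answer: $- \frac{1251884575}{78326} \approx -15983.0$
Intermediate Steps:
$F{\left(G,g \right)} = 4 + G + g$ ($F{\left(G,g \right)} = -1 + \left(\left(g + 5\right) + G\right) = -1 + \left(\left(5 + g\right) + G\right) = -1 + \left(5 + G + g\right) = 4 + G + g$)
$f{\left(I,X \right)} = \frac{105 + X}{4 + X + X^{2} + 2 I + I X}$ ($f{\left(I,X \right)} = \frac{X + 105}{I + \left(\left(X I + X X\right) + \left(4 + I + X\right)\right)} = \frac{105 + X}{I + \left(\left(I X + X^{2}\right) + \left(4 + I + X\right)\right)} = \frac{105 + X}{I + \left(\left(X^{2} + I X\right) + \left(4 + I + X\right)\right)} = \frac{105 + X}{I + \left(4 + I + X + X^{2} + I X\right)} = \frac{105 + X}{4 + X + X^{2} + 2 I + I X}$)
$-15983 + f{\left(-133,-222 \right)} = -15983 + \frac{105 - 222}{4 - 222 + \left(-222\right)^{2} + 2 \left(-133\right) - -29526} = -15983 + \frac{1}{4 - 222 + 49284 - 266 + 29526} \left(-117\right) = -15983 + \frac{1}{78326} \left(-117\right) = -15983 - \frac{117}{78326} = - \frac{1251884575}{78326}$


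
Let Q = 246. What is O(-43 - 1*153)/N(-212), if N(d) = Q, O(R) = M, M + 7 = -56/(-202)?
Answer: -679/24846 ≈ -0.027328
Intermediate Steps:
M = -679/101 (M = -7 - 56/(-202) = -7 - 56*(-1/202) = -7 + 28/101 = -679/101 ≈ -6.7228)
O(R) = -679/101
N(d) = 246
O(-43 - 1*153)/N(-212) = -679/101/246 = -679/101*1/246 = -679/24846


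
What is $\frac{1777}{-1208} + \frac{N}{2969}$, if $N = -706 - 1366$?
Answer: $- \frac{7778889}{3586552} \approx -2.1689$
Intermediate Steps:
$N = -2072$ ($N = -706 - 1366 = -2072$)
$\frac{1777}{-1208} + \frac{N}{2969} = \frac{1777}{-1208} - \frac{2072}{2969} = 1777 \left(- \frac{1}{1208}\right) - \frac{2072}{2969} = - \frac{1777}{1208} - \frac{2072}{2969} = - \frac{7778889}{3586552}$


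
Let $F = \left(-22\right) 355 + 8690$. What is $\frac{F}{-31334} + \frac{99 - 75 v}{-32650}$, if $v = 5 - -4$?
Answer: $- \frac{2670904}{255763775} \approx -0.010443$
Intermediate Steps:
$F = 880$ ($F = -7810 + 8690 = 880$)
$v = 9$ ($v = 5 + 4 = 9$)
$\frac{F}{-31334} + \frac{99 - 75 v}{-32650} = \frac{880}{-31334} + \frac{99 - 675}{-32650} = 880 \left(- \frac{1}{31334}\right) + \left(99 - 675\right) \left(- \frac{1}{32650}\right) = - \frac{440}{15667} - - \frac{288}{16325} = - \frac{440}{15667} + \frac{288}{16325} = - \frac{2670904}{255763775}$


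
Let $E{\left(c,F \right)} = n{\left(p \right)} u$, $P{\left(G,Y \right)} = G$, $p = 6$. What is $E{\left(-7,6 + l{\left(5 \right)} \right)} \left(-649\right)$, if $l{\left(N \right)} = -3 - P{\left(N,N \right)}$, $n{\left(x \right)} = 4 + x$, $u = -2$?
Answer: $12980$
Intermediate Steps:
$l{\left(N \right)} = -3 - N$
$E{\left(c,F \right)} = -20$ ($E{\left(c,F \right)} = \left(4 + 6\right) \left(-2\right) = 10 \left(-2\right) = -20$)
$E{\left(-7,6 + l{\left(5 \right)} \right)} \left(-649\right) = \left(-20\right) \left(-649\right) = 12980$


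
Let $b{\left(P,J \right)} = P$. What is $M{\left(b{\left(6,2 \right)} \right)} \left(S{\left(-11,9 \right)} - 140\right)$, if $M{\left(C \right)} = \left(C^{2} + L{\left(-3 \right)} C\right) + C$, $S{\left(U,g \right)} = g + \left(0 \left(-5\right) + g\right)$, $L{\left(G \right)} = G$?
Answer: $-2928$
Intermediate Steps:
$S{\left(U,g \right)} = 2 g$ ($S{\left(U,g \right)} = g + \left(0 + g\right) = g + g = 2 g$)
$M{\left(C \right)} = C^{2} - 2 C$ ($M{\left(C \right)} = \left(C^{2} - 3 C\right) + C = C^{2} - 2 C$)
$M{\left(b{\left(6,2 \right)} \right)} \left(S{\left(-11,9 \right)} - 140\right) = 6 \left(-2 + 6\right) \left(2 \cdot 9 - 140\right) = 6 \cdot 4 \left(18 - 140\right) = 24 \left(-122\right) = -2928$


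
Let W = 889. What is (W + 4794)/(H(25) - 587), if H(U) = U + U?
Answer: -5683/537 ≈ -10.583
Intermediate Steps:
H(U) = 2*U
(W + 4794)/(H(25) - 587) = (889 + 4794)/(2*25 - 587) = 5683/(50 - 587) = 5683/(-537) = 5683*(-1/537) = -5683/537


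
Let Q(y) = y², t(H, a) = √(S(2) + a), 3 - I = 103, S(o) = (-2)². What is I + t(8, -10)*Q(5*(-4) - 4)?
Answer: -100 + 576*I*√6 ≈ -100.0 + 1410.9*I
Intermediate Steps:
S(o) = 4
I = -100 (I = 3 - 1*103 = 3 - 103 = -100)
t(H, a) = √(4 + a)
I + t(8, -10)*Q(5*(-4) - 4) = -100 + √(4 - 10)*(5*(-4) - 4)² = -100 + √(-6)*(-20 - 4)² = -100 + (I*√6)*(-24)² = -100 + (I*√6)*576 = -100 + 576*I*√6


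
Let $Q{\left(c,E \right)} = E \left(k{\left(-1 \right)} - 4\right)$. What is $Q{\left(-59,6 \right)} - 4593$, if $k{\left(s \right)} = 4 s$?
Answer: $-4641$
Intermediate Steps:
$Q{\left(c,E \right)} = - 8 E$ ($Q{\left(c,E \right)} = E \left(4 \left(-1\right) - 4\right) = E \left(-4 - 4\right) = E \left(-8\right) = - 8 E$)
$Q{\left(-59,6 \right)} - 4593 = \left(-8\right) 6 - 4593 = -48 - 4593 = -4641$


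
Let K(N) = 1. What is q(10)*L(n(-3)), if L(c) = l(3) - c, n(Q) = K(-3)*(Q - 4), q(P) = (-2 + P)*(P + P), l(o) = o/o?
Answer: 1280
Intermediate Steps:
l(o) = 1
q(P) = 2*P*(-2 + P) (q(P) = (-2 + P)*(2*P) = 2*P*(-2 + P))
n(Q) = -4 + Q (n(Q) = 1*(Q - 4) = 1*(-4 + Q) = -4 + Q)
L(c) = 1 - c
q(10)*L(n(-3)) = (2*10*(-2 + 10))*(1 - (-4 - 3)) = (2*10*8)*(1 - 1*(-7)) = 160*(1 + 7) = 160*8 = 1280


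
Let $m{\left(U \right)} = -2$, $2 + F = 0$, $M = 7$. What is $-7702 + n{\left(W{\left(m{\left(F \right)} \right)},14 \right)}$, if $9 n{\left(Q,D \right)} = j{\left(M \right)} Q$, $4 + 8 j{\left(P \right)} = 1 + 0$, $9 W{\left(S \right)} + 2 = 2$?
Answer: $-7702$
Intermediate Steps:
$F = -2$ ($F = -2 + 0 = -2$)
$W{\left(S \right)} = 0$ ($W{\left(S \right)} = - \frac{2}{9} + \frac{1}{9} \cdot 2 = - \frac{2}{9} + \frac{2}{9} = 0$)
$j{\left(P \right)} = - \frac{3}{8}$ ($j{\left(P \right)} = - \frac{1}{2} + \frac{1 + 0}{8} = - \frac{1}{2} + \frac{1}{8} \cdot 1 = - \frac{1}{2} + \frac{1}{8} = - \frac{3}{8}$)
$n{\left(Q,D \right)} = - \frac{Q}{24}$ ($n{\left(Q,D \right)} = \frac{\left(- \frac{3}{8}\right) Q}{9} = - \frac{Q}{24}$)
$-7702 + n{\left(W{\left(m{\left(F \right)} \right)},14 \right)} = -7702 - 0 = -7702 + 0 = -7702$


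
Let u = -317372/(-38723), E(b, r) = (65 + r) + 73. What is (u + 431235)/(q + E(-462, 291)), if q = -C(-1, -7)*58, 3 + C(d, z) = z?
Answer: 16699030277/39071507 ≈ 427.40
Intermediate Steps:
C(d, z) = -3 + z
E(b, r) = 138 + r
u = 317372/38723 (u = -317372*(-1/38723) = 317372/38723 ≈ 8.1960)
q = 580 (q = -(-3 - 7)*58 = -1*(-10)*58 = 10*58 = 580)
(u + 431235)/(q + E(-462, 291)) = (317372/38723 + 431235)/(580 + (138 + 291)) = 16699030277/(38723*(580 + 429)) = (16699030277/38723)/1009 = (16699030277/38723)*(1/1009) = 16699030277/39071507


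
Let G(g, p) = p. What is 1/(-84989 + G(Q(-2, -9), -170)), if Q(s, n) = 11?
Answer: -1/85159 ≈ -1.1743e-5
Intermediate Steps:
1/(-84989 + G(Q(-2, -9), -170)) = 1/(-84989 - 170) = 1/(-85159) = -1/85159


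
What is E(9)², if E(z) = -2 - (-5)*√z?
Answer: 169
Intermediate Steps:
E(z) = -2 + 5*√z
E(9)² = (-2 + 5*√9)² = (-2 + 5*3)² = (-2 + 15)² = 13² = 169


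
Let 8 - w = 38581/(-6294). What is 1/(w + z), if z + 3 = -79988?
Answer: -6294/503374421 ≈ -1.2504e-5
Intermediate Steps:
w = 88933/6294 (w = 8 - 38581/(-6294) = 8 - 38581*(-1)/6294 = 8 - 1*(-38581/6294) = 8 + 38581/6294 = 88933/6294 ≈ 14.130)
z = -79991 (z = -3 - 79988 = -79991)
1/(w + z) = 1/(88933/6294 - 79991) = 1/(-503374421/6294) = -6294/503374421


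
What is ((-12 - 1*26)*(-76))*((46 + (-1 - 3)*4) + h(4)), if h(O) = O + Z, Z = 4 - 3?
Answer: 101080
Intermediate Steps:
Z = 1
h(O) = 1 + O (h(O) = O + 1 = 1 + O)
((-12 - 1*26)*(-76))*((46 + (-1 - 3)*4) + h(4)) = ((-12 - 1*26)*(-76))*((46 + (-1 - 3)*4) + (1 + 4)) = ((-12 - 26)*(-76))*((46 - 4*4) + 5) = (-38*(-76))*((46 - 16) + 5) = 2888*(30 + 5) = 2888*35 = 101080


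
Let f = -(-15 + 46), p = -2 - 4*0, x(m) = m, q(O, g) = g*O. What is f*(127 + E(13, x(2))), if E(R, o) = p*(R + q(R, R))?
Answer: 7347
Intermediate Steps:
q(O, g) = O*g
p = -2 (p = -2 + 0 = -2)
f = -31 (f = -1*31 = -31)
E(R, o) = -2*R - 2*R**2 (E(R, o) = -2*(R + R*R) = -2*(R + R**2) = -2*R - 2*R**2)
f*(127 + E(13, x(2))) = -31*(127 + 2*13*(-1 - 1*13)) = -31*(127 + 2*13*(-1 - 13)) = -31*(127 + 2*13*(-14)) = -31*(127 - 364) = -31*(-237) = 7347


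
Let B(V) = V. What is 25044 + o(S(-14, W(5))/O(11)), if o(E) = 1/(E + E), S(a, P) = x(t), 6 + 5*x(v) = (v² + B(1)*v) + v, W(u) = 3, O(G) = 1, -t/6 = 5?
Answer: 41773397/1668 ≈ 25044.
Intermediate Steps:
t = -30 (t = -6*5 = -30)
x(v) = -6/5 + v²/5 + 2*v/5 (x(v) = -6/5 + ((v² + 1*v) + v)/5 = -6/5 + ((v² + v) + v)/5 = -6/5 + ((v + v²) + v)/5 = -6/5 + (v² + 2*v)/5 = -6/5 + (v²/5 + 2*v/5) = -6/5 + v²/5 + 2*v/5)
S(a, P) = 834/5 (S(a, P) = -6/5 + (⅕)*(-30)² + (⅖)*(-30) = -6/5 + (⅕)*900 - 12 = -6/5 + 180 - 12 = 834/5)
o(E) = 1/(2*E)
25044 + o(S(-14, W(5))/O(11)) = 25044 + 1/(2*(((834/5)/1))) = 25044 + 1/(2*(((834/5)*1))) = 25044 + 1/(2*(834/5)) = 25044 + (½)*(5/834) = 25044 + 5/1668 = 41773397/1668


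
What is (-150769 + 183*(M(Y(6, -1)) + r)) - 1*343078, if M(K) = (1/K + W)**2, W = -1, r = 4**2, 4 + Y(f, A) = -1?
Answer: -12266387/25 ≈ -4.9066e+5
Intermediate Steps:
Y(f, A) = -5 (Y(f, A) = -4 - 1 = -5)
r = 16
M(K) = (-1 + 1/K)**2 (M(K) = (1/K - 1)**2 = (-1 + 1/K)**2)
(-150769 + 183*(M(Y(6, -1)) + r)) - 1*343078 = (-150769 + 183*((1 - 1*(-5))**2/(-5)**2 + 16)) - 1*343078 = (-150769 + 183*((1 + 5)**2/25 + 16)) - 343078 = (-150769 + 183*((1/25)*6**2 + 16)) - 343078 = (-150769 + 183*((1/25)*36 + 16)) - 343078 = (-150769 + 183*(36/25 + 16)) - 343078 = (-150769 + 183*(436/25)) - 343078 = (-150769 + 79788/25) - 343078 = -3689437/25 - 343078 = -12266387/25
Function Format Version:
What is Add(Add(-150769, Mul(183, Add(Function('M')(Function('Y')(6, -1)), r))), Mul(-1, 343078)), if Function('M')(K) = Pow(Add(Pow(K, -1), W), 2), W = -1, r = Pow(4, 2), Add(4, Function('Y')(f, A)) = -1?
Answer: Rational(-12266387, 25) ≈ -4.9066e+5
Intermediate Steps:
Function('Y')(f, A) = -5 (Function('Y')(f, A) = Add(-4, -1) = -5)
r = 16
Function('M')(K) = Pow(Add(-1, Pow(K, -1)), 2) (Function('M')(K) = Pow(Add(Pow(K, -1), -1), 2) = Pow(Add(-1, Pow(K, -1)), 2))
Add(Add(-150769, Mul(183, Add(Function('M')(Function('Y')(6, -1)), r))), Mul(-1, 343078)) = Add(Add(-150769, Mul(183, Add(Mul(Pow(-5, -2), Pow(Add(1, Mul(-1, -5)), 2)), 16))), Mul(-1, 343078)) = Add(Add(-150769, Mul(183, Add(Mul(Rational(1, 25), Pow(Add(1, 5), 2)), 16))), -343078) = Add(Add(-150769, Mul(183, Add(Mul(Rational(1, 25), Pow(6, 2)), 16))), -343078) = Add(Add(-150769, Mul(183, Add(Mul(Rational(1, 25), 36), 16))), -343078) = Add(Add(-150769, Mul(183, Add(Rational(36, 25), 16))), -343078) = Add(Add(-150769, Mul(183, Rational(436, 25))), -343078) = Add(Add(-150769, Rational(79788, 25)), -343078) = Add(Rational(-3689437, 25), -343078) = Rational(-12266387, 25)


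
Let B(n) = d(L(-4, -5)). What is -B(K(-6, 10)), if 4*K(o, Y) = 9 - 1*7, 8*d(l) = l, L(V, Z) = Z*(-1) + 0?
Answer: -5/8 ≈ -0.62500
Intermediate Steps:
L(V, Z) = -Z (L(V, Z) = -Z + 0 = -Z)
d(l) = l/8
K(o, Y) = ½ (K(o, Y) = (9 - 1*7)/4 = (9 - 7)/4 = (¼)*2 = ½)
B(n) = 5/8 (B(n) = (-1*(-5))/8 = (⅛)*5 = 5/8)
-B(K(-6, 10)) = -1*5/8 = -5/8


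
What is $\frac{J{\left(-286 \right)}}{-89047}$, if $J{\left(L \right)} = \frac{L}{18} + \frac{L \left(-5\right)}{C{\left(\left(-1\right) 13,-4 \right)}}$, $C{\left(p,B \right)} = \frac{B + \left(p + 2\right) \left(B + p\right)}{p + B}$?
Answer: $\frac{81653}{48886803} \approx 0.0016702$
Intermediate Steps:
$C{\left(p,B \right)} = \frac{B + \left(2 + p\right) \left(B + p\right)}{B + p}$
$J{\left(L \right)} = \frac{571 L}{1098}$ ($J{\left(L \right)} = \frac{L}{18} + \frac{L \left(-5\right)}{\frac{1}{-4 - 13} \left(\left(\left(-1\right) 13\right)^{2} + 2 \left(\left(-1\right) 13\right) + 3 \left(-4\right) - 4 \left(\left(-1\right) 13\right)\right)} = L \frac{1}{18} + \frac{\left(-5\right) L}{\frac{1}{-4 - 13} \left(\left(-13\right)^{2} + 2 \left(-13\right) - 12 - -52\right)} = \frac{L}{18} + \frac{\left(-5\right) L}{\frac{1}{-17} \left(169 - 26 - 12 + 52\right)} = \frac{L}{18} + \frac{\left(-5\right) L}{\left(- \frac{1}{17}\right) 183} = \frac{L}{18} + \frac{\left(-5\right) L}{- \frac{183}{17}} = \frac{L}{18} + - 5 L \left(- \frac{17}{183}\right) = \frac{L}{18} + \frac{85 L}{183} = \frac{571 L}{1098}$)
$\frac{J{\left(-286 \right)}}{-89047} = \frac{\frac{571}{1098} \left(-286\right)}{-89047} = \left(- \frac{81653}{549}\right) \left(- \frac{1}{89047}\right) = \frac{81653}{48886803}$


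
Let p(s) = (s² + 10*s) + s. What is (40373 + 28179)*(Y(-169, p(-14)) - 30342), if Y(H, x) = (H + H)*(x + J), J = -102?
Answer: -689770224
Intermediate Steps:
p(s) = s² + 11*s
Y(H, x) = 2*H*(-102 + x) (Y(H, x) = (H + H)*(x - 102) = (2*H)*(-102 + x) = 2*H*(-102 + x))
(40373 + 28179)*(Y(-169, p(-14)) - 30342) = (40373 + 28179)*(2*(-169)*(-102 - 14*(11 - 14)) - 30342) = 68552*(2*(-169)*(-102 - 14*(-3)) - 30342) = 68552*(2*(-169)*(-102 + 42) - 30342) = 68552*(2*(-169)*(-60) - 30342) = 68552*(20280 - 30342) = 68552*(-10062) = -689770224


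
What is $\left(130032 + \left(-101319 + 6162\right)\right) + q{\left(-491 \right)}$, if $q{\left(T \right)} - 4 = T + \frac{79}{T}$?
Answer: $\frac{16884429}{491} \approx 34388.0$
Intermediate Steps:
$q{\left(T \right)} = 4 + T + \frac{79}{T}$ ($q{\left(T \right)} = 4 + \left(T + \frac{79}{T}\right) = 4 + T + \frac{79}{T}$)
$\left(130032 + \left(-101319 + 6162\right)\right) + q{\left(-491 \right)} = \left(130032 + \left(-101319 + 6162\right)\right) + \left(4 - 491 + \frac{79}{-491}\right) = \left(130032 - 95157\right) + \left(4 - 491 + 79 \left(- \frac{1}{491}\right)\right) = 34875 - \frac{239196}{491} = \frac{16884429}{491}$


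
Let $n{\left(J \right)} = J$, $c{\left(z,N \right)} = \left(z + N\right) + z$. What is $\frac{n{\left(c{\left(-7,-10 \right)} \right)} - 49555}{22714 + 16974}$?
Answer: $- \frac{49579}{39688} \approx -1.2492$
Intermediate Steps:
$c{\left(z,N \right)} = N + 2 z$ ($c{\left(z,N \right)} = \left(N + z\right) + z = N + 2 z$)
$\frac{n{\left(c{\left(-7,-10 \right)} \right)} - 49555}{22714 + 16974} = \frac{\left(-10 + 2 \left(-7\right)\right) - 49555}{22714 + 16974} = \frac{\left(-10 - 14\right) - 49555}{39688} = \left(-24 - 49555\right) \frac{1}{39688} = \left(-49579\right) \frac{1}{39688} = - \frac{49579}{39688}$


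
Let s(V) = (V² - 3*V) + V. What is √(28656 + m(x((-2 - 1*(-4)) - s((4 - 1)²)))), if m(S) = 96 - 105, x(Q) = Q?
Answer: 3*√3183 ≈ 169.25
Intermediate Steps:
s(V) = V² - 2*V
m(S) = -9
√(28656 + m(x((-2 - 1*(-4)) - s((4 - 1)²)))) = √(28656 - 9) = √28647 = 3*√3183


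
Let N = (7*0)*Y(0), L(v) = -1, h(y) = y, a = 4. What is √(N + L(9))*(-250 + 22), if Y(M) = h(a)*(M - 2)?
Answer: -228*I ≈ -228.0*I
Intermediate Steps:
Y(M) = -8 + 4*M (Y(M) = 4*(M - 2) = 4*(-2 + M) = -8 + 4*M)
N = 0 (N = (7*0)*(-8 + 4*0) = 0*(-8 + 0) = 0*(-8) = 0)
√(N + L(9))*(-250 + 22) = √(0 - 1)*(-250 + 22) = √(-1)*(-228) = I*(-228) = -228*I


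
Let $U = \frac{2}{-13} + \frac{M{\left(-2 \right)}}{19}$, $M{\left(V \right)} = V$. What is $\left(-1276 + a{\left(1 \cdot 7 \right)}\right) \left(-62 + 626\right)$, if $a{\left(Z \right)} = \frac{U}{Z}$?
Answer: $- \frac{1244335152}{1729} \approx -7.1969 \cdot 10^{5}$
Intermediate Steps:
$U = - \frac{64}{247}$ ($U = \frac{2}{-13} - \frac{2}{19} = 2 \left(- \frac{1}{13}\right) - \frac{2}{19} = - \frac{2}{13} - \frac{2}{19} = - \frac{64}{247} \approx -0.25911$)
$a{\left(Z \right)} = - \frac{64}{247 Z}$
$\left(-1276 + a{\left(1 \cdot 7 \right)}\right) \left(-62 + 626\right) = \left(-1276 - \frac{64}{247 \cdot 1 \cdot 7}\right) \left(-62 + 626\right) = \left(-1276 - \frac{64}{247 \cdot 7}\right) 564 = \left(-1276 - \frac{64}{1729}\right) 564 = \left(- \frac{2206268}{1729}\right) 564 = - \frac{1244335152}{1729}$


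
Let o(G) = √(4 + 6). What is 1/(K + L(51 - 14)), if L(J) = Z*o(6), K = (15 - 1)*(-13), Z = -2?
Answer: -91/16542 + √10/16542 ≈ -0.0053100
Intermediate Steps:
o(G) = √10
K = -182 (K = 14*(-13) = -182)
L(J) = -2*√10
1/(K + L(51 - 14)) = 1/(-182 - 2*√10)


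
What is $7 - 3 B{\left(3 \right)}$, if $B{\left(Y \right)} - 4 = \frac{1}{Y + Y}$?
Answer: $- \frac{11}{2} \approx -5.5$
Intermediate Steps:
$B{\left(Y \right)} = 4 + \frac{1}{2 Y}$ ($B{\left(Y \right)} = 4 + \frac{1}{Y + Y} = 4 + \frac{1}{2 Y}$)
$7 - 3 B{\left(3 \right)} = 7 - 3 \left(4 + \frac{1}{2 \cdot 3}\right) = 7 - 3 \left(4 + \frac{1}{2} \cdot \frac{1}{3}\right) = 7 - 3 \left(4 + \frac{1}{6}\right) = 7 - \frac{25}{2} = - \frac{11}{2}$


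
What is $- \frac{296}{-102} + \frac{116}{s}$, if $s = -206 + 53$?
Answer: $\frac{328}{153} \approx 2.1438$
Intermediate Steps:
$s = -153$
$- \frac{296}{-102} + \frac{116}{s} = - \frac{296}{-102} + \frac{116}{-153} = \left(-296\right) \left(- \frac{1}{102}\right) + 116 \left(- \frac{1}{153}\right) = \frac{148}{51} - \frac{116}{153} = \frac{328}{153}$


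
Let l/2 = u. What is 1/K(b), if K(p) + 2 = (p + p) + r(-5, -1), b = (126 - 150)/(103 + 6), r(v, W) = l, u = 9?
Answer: 109/1696 ≈ 0.064269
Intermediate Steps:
l = 18 (l = 2*9 = 18)
r(v, W) = 18
b = -24/109 ≈ -0.22018
K(p) = 16 + 2*p (K(p) = -2 + ((p + p) + 18) = -2 + (2*p + 18) = -2 + (18 + 2*p) = 16 + 2*p)
1/K(b) = 1/(16 + 2*(-24/109)) = 1/(16 - 48/109) = 1/(1696/109) = 109/1696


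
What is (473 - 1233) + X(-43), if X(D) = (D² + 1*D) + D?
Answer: 1003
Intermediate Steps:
X(D) = D² + 2*D (X(D) = (D² + D) + D = (D + D²) + D = D² + 2*D)
(473 - 1233) + X(-43) = (473 - 1233) - 43*(2 - 43) = -760 - 43*(-41) = -760 + 1763 = 1003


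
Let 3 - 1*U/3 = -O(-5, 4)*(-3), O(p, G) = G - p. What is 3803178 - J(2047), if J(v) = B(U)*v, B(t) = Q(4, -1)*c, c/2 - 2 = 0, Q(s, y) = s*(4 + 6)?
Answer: 3475658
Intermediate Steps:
Q(s, y) = 10*s (Q(s, y) = s*10 = 10*s)
c = 4 (c = 4 + 2*0 = 4 + 0 = 4)
U = -72 (U = 9 - 3*(-(4 - 1*(-5)))*(-3) = 9 - 3*(-(4 + 5))*(-3) = 9 - 3*(-1*9)*(-3) = 9 - (-27)*(-3) = 9 - 3*27 = 9 - 81 = -72)
B(t) = 160 (B(t) = (10*4)*4 = 40*4 = 160)
J(v) = 160*v
3803178 - J(2047) = 3803178 - 160*2047 = 3803178 - 1*327520 = 3803178 - 327520 = 3475658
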